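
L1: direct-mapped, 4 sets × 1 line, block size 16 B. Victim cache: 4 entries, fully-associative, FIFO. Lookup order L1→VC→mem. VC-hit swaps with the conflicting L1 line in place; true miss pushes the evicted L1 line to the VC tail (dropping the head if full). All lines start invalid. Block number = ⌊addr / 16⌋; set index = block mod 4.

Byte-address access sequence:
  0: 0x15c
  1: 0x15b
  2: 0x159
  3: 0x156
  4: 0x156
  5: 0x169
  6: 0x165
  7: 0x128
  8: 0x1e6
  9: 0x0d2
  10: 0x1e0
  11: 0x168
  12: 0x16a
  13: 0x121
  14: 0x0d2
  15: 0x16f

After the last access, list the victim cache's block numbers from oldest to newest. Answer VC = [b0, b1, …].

VC = [30, 18, 21]

0: 0x15c (blk 21, set 1) → MISS  vc=[]
1: 0x15b (blk 21, set 1) → L1-HIT  vc=[]
2: 0x159 (blk 21, set 1) → L1-HIT  vc=[]
3: 0x156 (blk 21, set 1) → L1-HIT  vc=[]
4: 0x156 (blk 21, set 1) → L1-HIT  vc=[]
5: 0x169 (blk 22, set 2) → MISS  vc=[]
6: 0x165 (blk 22, set 2) → L1-HIT  vc=[]
7: 0x128 (blk 18, set 2) → MISS  vc=[22]
8: 0x1e6 (blk 30, set 2) → MISS  vc=[22, 18]
9: 0xd2 (blk 13, set 1) → MISS  vc=[22, 18, 21]
10: 0x1e0 (blk 30, set 2) → L1-HIT  vc=[22, 18, 21]
11: 0x168 (blk 22, set 2) → VC-HIT  vc=[30, 18, 21]
12: 0x16a (blk 22, set 2) → L1-HIT  vc=[30, 18, 21]
13: 0x121 (blk 18, set 2) → VC-HIT  vc=[30, 22, 21]
14: 0xd2 (blk 13, set 1) → L1-HIT  vc=[30, 22, 21]
15: 0x16f (blk 22, set 2) → VC-HIT  vc=[30, 18, 21]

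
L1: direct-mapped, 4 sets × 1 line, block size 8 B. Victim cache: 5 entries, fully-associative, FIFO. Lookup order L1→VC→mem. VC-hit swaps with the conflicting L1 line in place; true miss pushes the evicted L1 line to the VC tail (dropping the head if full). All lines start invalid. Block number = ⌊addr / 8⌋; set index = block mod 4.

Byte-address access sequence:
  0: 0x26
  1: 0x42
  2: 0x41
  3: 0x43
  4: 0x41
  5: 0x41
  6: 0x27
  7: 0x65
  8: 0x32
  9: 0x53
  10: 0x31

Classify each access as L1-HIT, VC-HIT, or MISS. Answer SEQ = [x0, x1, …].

#0 0x26→b4/s0 MISS; vc=[]
#1 0x42→b8/s0 MISS; vc=[4]
#2 0x41→b8/s0 L1-HIT; vc=[4]
#3 0x43→b8/s0 L1-HIT; vc=[4]
#4 0x41→b8/s0 L1-HIT; vc=[4]
#5 0x41→b8/s0 L1-HIT; vc=[4]
#6 0x27→b4/s0 VC-HIT; vc=[8]
#7 0x65→b12/s0 MISS; vc=[8,4]
#8 0x32→b6/s2 MISS; vc=[8,4]
#9 0x53→b10/s2 MISS; vc=[8,4,6]
#10 0x31→b6/s2 VC-HIT; vc=[8,4,10]

SEQ = [MISS, MISS, L1-HIT, L1-HIT, L1-HIT, L1-HIT, VC-HIT, MISS, MISS, MISS, VC-HIT]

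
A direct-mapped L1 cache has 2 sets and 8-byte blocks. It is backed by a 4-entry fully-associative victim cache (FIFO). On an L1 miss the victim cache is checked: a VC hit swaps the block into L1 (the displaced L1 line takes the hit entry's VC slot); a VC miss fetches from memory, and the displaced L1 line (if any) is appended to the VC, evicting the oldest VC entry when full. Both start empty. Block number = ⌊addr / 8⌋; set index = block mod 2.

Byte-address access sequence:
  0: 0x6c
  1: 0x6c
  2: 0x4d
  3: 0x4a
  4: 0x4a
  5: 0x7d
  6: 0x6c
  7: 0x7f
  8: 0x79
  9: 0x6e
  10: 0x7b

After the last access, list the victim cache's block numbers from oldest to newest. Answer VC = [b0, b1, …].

#0 0x6c→b13/s1 MISS; vc=[]
#1 0x6c→b13/s1 L1-HIT; vc=[]
#2 0x4d→b9/s1 MISS; vc=[13]
#3 0x4a→b9/s1 L1-HIT; vc=[13]
#4 0x4a→b9/s1 L1-HIT; vc=[13]
#5 0x7d→b15/s1 MISS; vc=[13,9]
#6 0x6c→b13/s1 VC-HIT; vc=[15,9]
#7 0x7f→b15/s1 VC-HIT; vc=[13,9]
#8 0x79→b15/s1 L1-HIT; vc=[13,9]
#9 0x6e→b13/s1 VC-HIT; vc=[15,9]
#10 0x7b→b15/s1 VC-HIT; vc=[13,9]

VC = [13, 9]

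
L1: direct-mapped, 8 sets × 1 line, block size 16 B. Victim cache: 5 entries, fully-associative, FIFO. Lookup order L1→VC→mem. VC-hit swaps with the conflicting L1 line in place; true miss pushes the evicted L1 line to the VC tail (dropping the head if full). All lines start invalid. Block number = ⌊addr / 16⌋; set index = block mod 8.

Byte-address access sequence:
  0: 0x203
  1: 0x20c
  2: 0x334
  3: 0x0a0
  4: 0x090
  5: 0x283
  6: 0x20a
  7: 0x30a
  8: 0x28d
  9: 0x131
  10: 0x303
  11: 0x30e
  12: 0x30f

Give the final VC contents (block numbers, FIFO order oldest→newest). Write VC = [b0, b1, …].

#0 0x203→b32/s0 MISS; vc=[]
#1 0x20c→b32/s0 L1-HIT; vc=[]
#2 0x334→b51/s3 MISS; vc=[]
#3 0xa0→b10/s2 MISS; vc=[]
#4 0x90→b9/s1 MISS; vc=[]
#5 0x283→b40/s0 MISS; vc=[32]
#6 0x20a→b32/s0 VC-HIT; vc=[40]
#7 0x30a→b48/s0 MISS; vc=[40,32]
#8 0x28d→b40/s0 VC-HIT; vc=[48,32]
#9 0x131→b19/s3 MISS; vc=[48,32,51]
#10 0x303→b48/s0 VC-HIT; vc=[40,32,51]
#11 0x30e→b48/s0 L1-HIT; vc=[40,32,51]
#12 0x30f→b48/s0 L1-HIT; vc=[40,32,51]

VC = [40, 32, 51]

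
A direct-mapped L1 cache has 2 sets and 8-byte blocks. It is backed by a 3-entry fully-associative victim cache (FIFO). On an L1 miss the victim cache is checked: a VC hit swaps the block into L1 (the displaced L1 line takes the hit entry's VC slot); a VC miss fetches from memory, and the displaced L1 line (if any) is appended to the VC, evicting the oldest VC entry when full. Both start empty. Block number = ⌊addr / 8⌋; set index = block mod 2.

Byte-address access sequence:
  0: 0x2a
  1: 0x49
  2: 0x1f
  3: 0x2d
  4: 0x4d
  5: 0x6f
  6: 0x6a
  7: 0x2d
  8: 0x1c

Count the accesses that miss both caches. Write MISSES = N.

MISSES = 4

  [0] addr=0x2a blk=5 s=1: MISS | VC []
  [1] addr=0x49 blk=9 s=1: MISS | VC [5]
  [2] addr=0x1f blk=3 s=1: MISS | VC [5, 9]
  [3] addr=0x2d blk=5 s=1: VC-HIT | VC [3, 9]
  [4] addr=0x4d blk=9 s=1: VC-HIT | VC [3, 5]
  [5] addr=0x6f blk=13 s=1: MISS | VC [3, 5, 9]
  [6] addr=0x6a blk=13 s=1: L1-HIT | VC [3, 5, 9]
  [7] addr=0x2d blk=5 s=1: VC-HIT | VC [3, 13, 9]
  [8] addr=0x1c blk=3 s=1: VC-HIT | VC [5, 13, 9]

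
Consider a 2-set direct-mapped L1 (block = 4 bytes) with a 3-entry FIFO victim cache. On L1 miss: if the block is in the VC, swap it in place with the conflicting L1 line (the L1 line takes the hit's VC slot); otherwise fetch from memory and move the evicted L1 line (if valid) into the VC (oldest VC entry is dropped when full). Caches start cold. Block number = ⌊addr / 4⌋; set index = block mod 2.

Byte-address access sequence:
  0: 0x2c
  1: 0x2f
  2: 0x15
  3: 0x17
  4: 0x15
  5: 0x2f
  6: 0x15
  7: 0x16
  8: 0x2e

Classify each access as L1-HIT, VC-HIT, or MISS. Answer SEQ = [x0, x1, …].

SEQ = [MISS, L1-HIT, MISS, L1-HIT, L1-HIT, VC-HIT, VC-HIT, L1-HIT, VC-HIT]

  [0] addr=0x2c blk=11 s=1: MISS | VC []
  [1] addr=0x2f blk=11 s=1: L1-HIT | VC []
  [2] addr=0x15 blk=5 s=1: MISS | VC [11]
  [3] addr=0x17 blk=5 s=1: L1-HIT | VC [11]
  [4] addr=0x15 blk=5 s=1: L1-HIT | VC [11]
  [5] addr=0x2f blk=11 s=1: VC-HIT | VC [5]
  [6] addr=0x15 blk=5 s=1: VC-HIT | VC [11]
  [7] addr=0x16 blk=5 s=1: L1-HIT | VC [11]
  [8] addr=0x2e blk=11 s=1: VC-HIT | VC [5]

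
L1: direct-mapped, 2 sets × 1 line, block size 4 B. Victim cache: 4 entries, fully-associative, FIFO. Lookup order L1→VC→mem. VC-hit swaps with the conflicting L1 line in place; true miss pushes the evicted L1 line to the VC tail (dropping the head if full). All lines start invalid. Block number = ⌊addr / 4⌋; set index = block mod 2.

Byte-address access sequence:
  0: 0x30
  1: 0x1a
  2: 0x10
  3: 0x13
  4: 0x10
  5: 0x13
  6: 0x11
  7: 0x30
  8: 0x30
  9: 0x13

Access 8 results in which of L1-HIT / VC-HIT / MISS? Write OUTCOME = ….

OUTCOME = L1-HIT

#0 0x30→b12/s0 MISS; vc=[]
#1 0x1a→b6/s0 MISS; vc=[12]
#2 0x10→b4/s0 MISS; vc=[12,6]
#3 0x13→b4/s0 L1-HIT; vc=[12,6]
#4 0x10→b4/s0 L1-HIT; vc=[12,6]
#5 0x13→b4/s0 L1-HIT; vc=[12,6]
#6 0x11→b4/s0 L1-HIT; vc=[12,6]
#7 0x30→b12/s0 VC-HIT; vc=[4,6]
#8 0x30→b12/s0 L1-HIT; vc=[4,6]
#9 0x13→b4/s0 VC-HIT; vc=[12,6]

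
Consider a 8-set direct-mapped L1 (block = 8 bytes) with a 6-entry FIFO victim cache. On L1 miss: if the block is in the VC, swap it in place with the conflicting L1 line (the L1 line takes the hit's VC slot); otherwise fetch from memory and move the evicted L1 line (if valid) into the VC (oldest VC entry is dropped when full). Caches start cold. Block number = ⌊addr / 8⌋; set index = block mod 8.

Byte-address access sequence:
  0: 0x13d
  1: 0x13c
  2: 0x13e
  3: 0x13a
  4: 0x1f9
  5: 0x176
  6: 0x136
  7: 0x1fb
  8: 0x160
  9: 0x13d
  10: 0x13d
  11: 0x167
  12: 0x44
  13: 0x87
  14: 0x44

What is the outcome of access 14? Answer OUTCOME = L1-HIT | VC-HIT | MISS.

OUTCOME = VC-HIT

  [0] addr=0x13d blk=39 s=7: MISS | VC []
  [1] addr=0x13c blk=39 s=7: L1-HIT | VC []
  [2] addr=0x13e blk=39 s=7: L1-HIT | VC []
  [3] addr=0x13a blk=39 s=7: L1-HIT | VC []
  [4] addr=0x1f9 blk=63 s=7: MISS | VC [39]
  [5] addr=0x176 blk=46 s=6: MISS | VC [39]
  [6] addr=0x136 blk=38 s=6: MISS | VC [39, 46]
  [7] addr=0x1fb blk=63 s=7: L1-HIT | VC [39, 46]
  [8] addr=0x160 blk=44 s=4: MISS | VC [39, 46]
  [9] addr=0x13d blk=39 s=7: VC-HIT | VC [63, 46]
  [10] addr=0x13d blk=39 s=7: L1-HIT | VC [63, 46]
  [11] addr=0x167 blk=44 s=4: L1-HIT | VC [63, 46]
  [12] addr=0x44 blk=8 s=0: MISS | VC [63, 46]
  [13] addr=0x87 blk=16 s=0: MISS | VC [63, 46, 8]
  [14] addr=0x44 blk=8 s=0: VC-HIT | VC [63, 46, 16]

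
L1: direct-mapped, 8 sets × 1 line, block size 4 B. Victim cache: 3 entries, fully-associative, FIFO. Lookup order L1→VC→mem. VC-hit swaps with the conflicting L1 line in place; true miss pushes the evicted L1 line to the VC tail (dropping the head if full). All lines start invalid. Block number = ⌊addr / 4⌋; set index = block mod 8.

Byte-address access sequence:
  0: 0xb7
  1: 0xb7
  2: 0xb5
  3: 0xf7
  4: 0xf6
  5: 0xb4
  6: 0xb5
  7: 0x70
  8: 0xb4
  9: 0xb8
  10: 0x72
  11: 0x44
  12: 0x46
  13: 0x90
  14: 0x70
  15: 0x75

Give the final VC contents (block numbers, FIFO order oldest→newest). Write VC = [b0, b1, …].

VC = [61, 36, 45]

0: 0xb7 (blk 45, set 5) → MISS  vc=[]
1: 0xb7 (blk 45, set 5) → L1-HIT  vc=[]
2: 0xb5 (blk 45, set 5) → L1-HIT  vc=[]
3: 0xf7 (blk 61, set 5) → MISS  vc=[45]
4: 0xf6 (blk 61, set 5) → L1-HIT  vc=[45]
5: 0xb4 (blk 45, set 5) → VC-HIT  vc=[61]
6: 0xb5 (blk 45, set 5) → L1-HIT  vc=[61]
7: 0x70 (blk 28, set 4) → MISS  vc=[61]
8: 0xb4 (blk 45, set 5) → L1-HIT  vc=[61]
9: 0xb8 (blk 46, set 6) → MISS  vc=[61]
10: 0x72 (blk 28, set 4) → L1-HIT  vc=[61]
11: 0x44 (blk 17, set 1) → MISS  vc=[61]
12: 0x46 (blk 17, set 1) → L1-HIT  vc=[61]
13: 0x90 (blk 36, set 4) → MISS  vc=[61, 28]
14: 0x70 (blk 28, set 4) → VC-HIT  vc=[61, 36]
15: 0x75 (blk 29, set 5) → MISS  vc=[61, 36, 45]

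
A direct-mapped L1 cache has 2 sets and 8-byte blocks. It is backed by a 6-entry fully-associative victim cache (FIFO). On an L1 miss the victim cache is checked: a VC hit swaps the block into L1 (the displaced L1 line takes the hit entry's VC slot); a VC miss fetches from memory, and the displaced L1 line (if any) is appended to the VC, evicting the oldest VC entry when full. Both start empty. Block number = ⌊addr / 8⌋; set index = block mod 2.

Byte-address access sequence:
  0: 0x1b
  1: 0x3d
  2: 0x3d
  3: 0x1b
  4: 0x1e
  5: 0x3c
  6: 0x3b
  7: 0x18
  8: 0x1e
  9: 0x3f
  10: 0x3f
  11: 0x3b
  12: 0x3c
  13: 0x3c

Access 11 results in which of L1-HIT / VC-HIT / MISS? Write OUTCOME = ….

#0 0x1b→b3/s1 MISS; vc=[]
#1 0x3d→b7/s1 MISS; vc=[3]
#2 0x3d→b7/s1 L1-HIT; vc=[3]
#3 0x1b→b3/s1 VC-HIT; vc=[7]
#4 0x1e→b3/s1 L1-HIT; vc=[7]
#5 0x3c→b7/s1 VC-HIT; vc=[3]
#6 0x3b→b7/s1 L1-HIT; vc=[3]
#7 0x18→b3/s1 VC-HIT; vc=[7]
#8 0x1e→b3/s1 L1-HIT; vc=[7]
#9 0x3f→b7/s1 VC-HIT; vc=[3]
#10 0x3f→b7/s1 L1-HIT; vc=[3]
#11 0x3b→b7/s1 L1-HIT; vc=[3]
#12 0x3c→b7/s1 L1-HIT; vc=[3]
#13 0x3c→b7/s1 L1-HIT; vc=[3]

OUTCOME = L1-HIT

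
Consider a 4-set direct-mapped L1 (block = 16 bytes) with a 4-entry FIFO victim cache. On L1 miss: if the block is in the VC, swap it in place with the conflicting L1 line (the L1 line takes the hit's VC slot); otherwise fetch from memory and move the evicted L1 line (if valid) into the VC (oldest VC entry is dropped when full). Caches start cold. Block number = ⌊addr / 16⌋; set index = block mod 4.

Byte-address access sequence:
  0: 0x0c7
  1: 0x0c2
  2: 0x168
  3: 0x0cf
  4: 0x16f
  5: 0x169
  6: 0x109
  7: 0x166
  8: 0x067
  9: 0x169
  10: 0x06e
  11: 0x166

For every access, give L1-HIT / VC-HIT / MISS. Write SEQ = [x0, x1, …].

SEQ = [MISS, L1-HIT, MISS, L1-HIT, L1-HIT, L1-HIT, MISS, L1-HIT, MISS, VC-HIT, VC-HIT, VC-HIT]

  [0] addr=0xc7 blk=12 s=0: MISS | VC []
  [1] addr=0xc2 blk=12 s=0: L1-HIT | VC []
  [2] addr=0x168 blk=22 s=2: MISS | VC []
  [3] addr=0xcf blk=12 s=0: L1-HIT | VC []
  [4] addr=0x16f blk=22 s=2: L1-HIT | VC []
  [5] addr=0x169 blk=22 s=2: L1-HIT | VC []
  [6] addr=0x109 blk=16 s=0: MISS | VC [12]
  [7] addr=0x166 blk=22 s=2: L1-HIT | VC [12]
  [8] addr=0x67 blk=6 s=2: MISS | VC [12, 22]
  [9] addr=0x169 blk=22 s=2: VC-HIT | VC [12, 6]
  [10] addr=0x6e blk=6 s=2: VC-HIT | VC [12, 22]
  [11] addr=0x166 blk=22 s=2: VC-HIT | VC [12, 6]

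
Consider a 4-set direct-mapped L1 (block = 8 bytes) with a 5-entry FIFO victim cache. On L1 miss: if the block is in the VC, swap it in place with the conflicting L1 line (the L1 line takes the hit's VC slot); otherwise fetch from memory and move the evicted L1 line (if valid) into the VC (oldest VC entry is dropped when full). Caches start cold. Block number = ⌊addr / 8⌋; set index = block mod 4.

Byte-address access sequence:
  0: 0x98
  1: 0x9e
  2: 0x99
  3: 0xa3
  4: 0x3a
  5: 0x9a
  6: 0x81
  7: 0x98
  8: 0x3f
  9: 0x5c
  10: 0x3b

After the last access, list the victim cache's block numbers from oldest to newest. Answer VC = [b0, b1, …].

VC = [19, 20, 11]

#0 0x98→b19/s3 MISS; vc=[]
#1 0x9e→b19/s3 L1-HIT; vc=[]
#2 0x99→b19/s3 L1-HIT; vc=[]
#3 0xa3→b20/s0 MISS; vc=[]
#4 0x3a→b7/s3 MISS; vc=[19]
#5 0x9a→b19/s3 VC-HIT; vc=[7]
#6 0x81→b16/s0 MISS; vc=[7,20]
#7 0x98→b19/s3 L1-HIT; vc=[7,20]
#8 0x3f→b7/s3 VC-HIT; vc=[19,20]
#9 0x5c→b11/s3 MISS; vc=[19,20,7]
#10 0x3b→b7/s3 VC-HIT; vc=[19,20,11]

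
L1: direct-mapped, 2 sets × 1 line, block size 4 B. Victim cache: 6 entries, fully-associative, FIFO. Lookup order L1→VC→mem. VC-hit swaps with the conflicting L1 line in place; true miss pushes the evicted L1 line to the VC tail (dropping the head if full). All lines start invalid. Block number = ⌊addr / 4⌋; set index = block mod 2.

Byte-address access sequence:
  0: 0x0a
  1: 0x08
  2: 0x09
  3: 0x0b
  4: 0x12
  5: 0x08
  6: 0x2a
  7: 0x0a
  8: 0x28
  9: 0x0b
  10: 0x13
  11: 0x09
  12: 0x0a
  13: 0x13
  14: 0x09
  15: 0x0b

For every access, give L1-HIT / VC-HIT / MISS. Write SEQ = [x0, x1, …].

SEQ = [MISS, L1-HIT, L1-HIT, L1-HIT, MISS, VC-HIT, MISS, VC-HIT, VC-HIT, VC-HIT, VC-HIT, VC-HIT, L1-HIT, VC-HIT, VC-HIT, L1-HIT]

0: 0xa (blk 2, set 0) → MISS  vc=[]
1: 0x8 (blk 2, set 0) → L1-HIT  vc=[]
2: 0x9 (blk 2, set 0) → L1-HIT  vc=[]
3: 0xb (blk 2, set 0) → L1-HIT  vc=[]
4: 0x12 (blk 4, set 0) → MISS  vc=[2]
5: 0x8 (blk 2, set 0) → VC-HIT  vc=[4]
6: 0x2a (blk 10, set 0) → MISS  vc=[4, 2]
7: 0xa (blk 2, set 0) → VC-HIT  vc=[4, 10]
8: 0x28 (blk 10, set 0) → VC-HIT  vc=[4, 2]
9: 0xb (blk 2, set 0) → VC-HIT  vc=[4, 10]
10: 0x13 (blk 4, set 0) → VC-HIT  vc=[2, 10]
11: 0x9 (blk 2, set 0) → VC-HIT  vc=[4, 10]
12: 0xa (blk 2, set 0) → L1-HIT  vc=[4, 10]
13: 0x13 (blk 4, set 0) → VC-HIT  vc=[2, 10]
14: 0x9 (blk 2, set 0) → VC-HIT  vc=[4, 10]
15: 0xb (blk 2, set 0) → L1-HIT  vc=[4, 10]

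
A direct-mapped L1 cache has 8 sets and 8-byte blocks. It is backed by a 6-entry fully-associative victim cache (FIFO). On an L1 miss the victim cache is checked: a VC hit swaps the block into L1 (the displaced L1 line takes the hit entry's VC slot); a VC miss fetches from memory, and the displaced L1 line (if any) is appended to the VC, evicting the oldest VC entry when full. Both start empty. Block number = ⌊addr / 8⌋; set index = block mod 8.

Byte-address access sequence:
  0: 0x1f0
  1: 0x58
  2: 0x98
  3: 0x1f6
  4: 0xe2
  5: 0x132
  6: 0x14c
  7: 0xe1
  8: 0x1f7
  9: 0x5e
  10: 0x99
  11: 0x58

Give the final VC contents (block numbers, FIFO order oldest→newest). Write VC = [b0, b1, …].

VC = [19, 38]

#0 0x1f0→b62/s6 MISS; vc=[]
#1 0x58→b11/s3 MISS; vc=[]
#2 0x98→b19/s3 MISS; vc=[11]
#3 0x1f6→b62/s6 L1-HIT; vc=[11]
#4 0xe2→b28/s4 MISS; vc=[11]
#5 0x132→b38/s6 MISS; vc=[11,62]
#6 0x14c→b41/s1 MISS; vc=[11,62]
#7 0xe1→b28/s4 L1-HIT; vc=[11,62]
#8 0x1f7→b62/s6 VC-HIT; vc=[11,38]
#9 0x5e→b11/s3 VC-HIT; vc=[19,38]
#10 0x99→b19/s3 VC-HIT; vc=[11,38]
#11 0x58→b11/s3 VC-HIT; vc=[19,38]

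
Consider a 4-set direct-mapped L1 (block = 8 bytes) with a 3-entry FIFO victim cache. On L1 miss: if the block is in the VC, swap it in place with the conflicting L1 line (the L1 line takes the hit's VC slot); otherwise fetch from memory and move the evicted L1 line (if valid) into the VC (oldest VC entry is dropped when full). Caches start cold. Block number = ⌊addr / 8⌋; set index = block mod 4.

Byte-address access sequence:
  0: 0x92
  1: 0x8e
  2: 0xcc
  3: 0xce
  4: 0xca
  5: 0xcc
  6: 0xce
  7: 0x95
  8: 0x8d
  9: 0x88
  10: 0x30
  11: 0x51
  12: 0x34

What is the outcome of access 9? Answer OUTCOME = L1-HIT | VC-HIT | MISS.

  [0] addr=0x92 blk=18 s=2: MISS | VC []
  [1] addr=0x8e blk=17 s=1: MISS | VC []
  [2] addr=0xcc blk=25 s=1: MISS | VC [17]
  [3] addr=0xce blk=25 s=1: L1-HIT | VC [17]
  [4] addr=0xca blk=25 s=1: L1-HIT | VC [17]
  [5] addr=0xcc blk=25 s=1: L1-HIT | VC [17]
  [6] addr=0xce blk=25 s=1: L1-HIT | VC [17]
  [7] addr=0x95 blk=18 s=2: L1-HIT | VC [17]
  [8] addr=0x8d blk=17 s=1: VC-HIT | VC [25]
  [9] addr=0x88 blk=17 s=1: L1-HIT | VC [25]
  [10] addr=0x30 blk=6 s=2: MISS | VC [25, 18]
  [11] addr=0x51 blk=10 s=2: MISS | VC [25, 18, 6]
  [12] addr=0x34 blk=6 s=2: VC-HIT | VC [25, 18, 10]

OUTCOME = L1-HIT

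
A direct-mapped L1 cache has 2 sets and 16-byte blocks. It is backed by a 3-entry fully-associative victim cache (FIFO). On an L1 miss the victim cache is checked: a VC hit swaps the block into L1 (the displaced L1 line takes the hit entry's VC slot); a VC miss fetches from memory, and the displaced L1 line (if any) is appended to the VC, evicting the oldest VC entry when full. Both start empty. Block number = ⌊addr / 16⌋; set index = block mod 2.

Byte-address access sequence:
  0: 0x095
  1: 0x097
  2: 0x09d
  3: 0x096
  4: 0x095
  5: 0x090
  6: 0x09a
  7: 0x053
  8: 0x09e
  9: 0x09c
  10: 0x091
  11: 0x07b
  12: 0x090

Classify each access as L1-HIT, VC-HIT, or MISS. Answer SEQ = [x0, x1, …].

SEQ = [MISS, L1-HIT, L1-HIT, L1-HIT, L1-HIT, L1-HIT, L1-HIT, MISS, VC-HIT, L1-HIT, L1-HIT, MISS, VC-HIT]

#0 0x95→b9/s1 MISS; vc=[]
#1 0x97→b9/s1 L1-HIT; vc=[]
#2 0x9d→b9/s1 L1-HIT; vc=[]
#3 0x96→b9/s1 L1-HIT; vc=[]
#4 0x95→b9/s1 L1-HIT; vc=[]
#5 0x90→b9/s1 L1-HIT; vc=[]
#6 0x9a→b9/s1 L1-HIT; vc=[]
#7 0x53→b5/s1 MISS; vc=[9]
#8 0x9e→b9/s1 VC-HIT; vc=[5]
#9 0x9c→b9/s1 L1-HIT; vc=[5]
#10 0x91→b9/s1 L1-HIT; vc=[5]
#11 0x7b→b7/s1 MISS; vc=[5,9]
#12 0x90→b9/s1 VC-HIT; vc=[5,7]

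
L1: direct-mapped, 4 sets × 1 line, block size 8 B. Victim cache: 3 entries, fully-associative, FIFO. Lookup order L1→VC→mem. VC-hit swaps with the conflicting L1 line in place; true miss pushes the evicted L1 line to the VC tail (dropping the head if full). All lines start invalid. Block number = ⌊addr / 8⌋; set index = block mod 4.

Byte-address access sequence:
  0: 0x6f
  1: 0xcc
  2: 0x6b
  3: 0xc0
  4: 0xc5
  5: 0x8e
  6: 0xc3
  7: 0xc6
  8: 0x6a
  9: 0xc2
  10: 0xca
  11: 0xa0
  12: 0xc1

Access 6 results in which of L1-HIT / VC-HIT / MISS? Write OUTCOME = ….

0: 0x6f (blk 13, set 1) → MISS  vc=[]
1: 0xcc (blk 25, set 1) → MISS  vc=[13]
2: 0x6b (blk 13, set 1) → VC-HIT  vc=[25]
3: 0xc0 (blk 24, set 0) → MISS  vc=[25]
4: 0xc5 (blk 24, set 0) → L1-HIT  vc=[25]
5: 0x8e (blk 17, set 1) → MISS  vc=[25, 13]
6: 0xc3 (blk 24, set 0) → L1-HIT  vc=[25, 13]
7: 0xc6 (blk 24, set 0) → L1-HIT  vc=[25, 13]
8: 0x6a (blk 13, set 1) → VC-HIT  vc=[25, 17]
9: 0xc2 (blk 24, set 0) → L1-HIT  vc=[25, 17]
10: 0xca (blk 25, set 1) → VC-HIT  vc=[13, 17]
11: 0xa0 (blk 20, set 0) → MISS  vc=[13, 17, 24]
12: 0xc1 (blk 24, set 0) → VC-HIT  vc=[13, 17, 20]

OUTCOME = L1-HIT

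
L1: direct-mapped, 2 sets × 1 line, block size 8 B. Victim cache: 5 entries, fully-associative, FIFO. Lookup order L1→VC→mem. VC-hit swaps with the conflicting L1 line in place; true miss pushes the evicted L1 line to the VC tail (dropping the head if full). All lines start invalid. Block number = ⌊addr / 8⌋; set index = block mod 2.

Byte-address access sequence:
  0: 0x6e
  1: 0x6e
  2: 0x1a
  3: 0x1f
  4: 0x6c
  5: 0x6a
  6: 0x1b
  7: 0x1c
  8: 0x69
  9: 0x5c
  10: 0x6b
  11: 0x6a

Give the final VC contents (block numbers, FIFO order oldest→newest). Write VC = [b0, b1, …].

VC = [3, 11]

  [0] addr=0x6e blk=13 s=1: MISS | VC []
  [1] addr=0x6e blk=13 s=1: L1-HIT | VC []
  [2] addr=0x1a blk=3 s=1: MISS | VC [13]
  [3] addr=0x1f blk=3 s=1: L1-HIT | VC [13]
  [4] addr=0x6c blk=13 s=1: VC-HIT | VC [3]
  [5] addr=0x6a blk=13 s=1: L1-HIT | VC [3]
  [6] addr=0x1b blk=3 s=1: VC-HIT | VC [13]
  [7] addr=0x1c blk=3 s=1: L1-HIT | VC [13]
  [8] addr=0x69 blk=13 s=1: VC-HIT | VC [3]
  [9] addr=0x5c blk=11 s=1: MISS | VC [3, 13]
  [10] addr=0x6b blk=13 s=1: VC-HIT | VC [3, 11]
  [11] addr=0x6a blk=13 s=1: L1-HIT | VC [3, 11]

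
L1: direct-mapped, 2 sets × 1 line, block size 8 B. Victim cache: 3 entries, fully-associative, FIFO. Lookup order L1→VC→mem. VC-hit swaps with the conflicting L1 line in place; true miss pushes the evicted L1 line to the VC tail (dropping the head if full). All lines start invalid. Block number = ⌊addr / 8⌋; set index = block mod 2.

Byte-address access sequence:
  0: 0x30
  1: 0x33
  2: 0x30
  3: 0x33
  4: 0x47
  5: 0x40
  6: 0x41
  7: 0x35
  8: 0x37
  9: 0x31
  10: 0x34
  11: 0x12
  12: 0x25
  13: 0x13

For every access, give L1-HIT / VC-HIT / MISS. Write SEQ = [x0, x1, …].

SEQ = [MISS, L1-HIT, L1-HIT, L1-HIT, MISS, L1-HIT, L1-HIT, VC-HIT, L1-HIT, L1-HIT, L1-HIT, MISS, MISS, VC-HIT]

0: 0x30 (blk 6, set 0) → MISS  vc=[]
1: 0x33 (blk 6, set 0) → L1-HIT  vc=[]
2: 0x30 (blk 6, set 0) → L1-HIT  vc=[]
3: 0x33 (blk 6, set 0) → L1-HIT  vc=[]
4: 0x47 (blk 8, set 0) → MISS  vc=[6]
5: 0x40 (blk 8, set 0) → L1-HIT  vc=[6]
6: 0x41 (blk 8, set 0) → L1-HIT  vc=[6]
7: 0x35 (blk 6, set 0) → VC-HIT  vc=[8]
8: 0x37 (blk 6, set 0) → L1-HIT  vc=[8]
9: 0x31 (blk 6, set 0) → L1-HIT  vc=[8]
10: 0x34 (blk 6, set 0) → L1-HIT  vc=[8]
11: 0x12 (blk 2, set 0) → MISS  vc=[8, 6]
12: 0x25 (blk 4, set 0) → MISS  vc=[8, 6, 2]
13: 0x13 (blk 2, set 0) → VC-HIT  vc=[8, 6, 4]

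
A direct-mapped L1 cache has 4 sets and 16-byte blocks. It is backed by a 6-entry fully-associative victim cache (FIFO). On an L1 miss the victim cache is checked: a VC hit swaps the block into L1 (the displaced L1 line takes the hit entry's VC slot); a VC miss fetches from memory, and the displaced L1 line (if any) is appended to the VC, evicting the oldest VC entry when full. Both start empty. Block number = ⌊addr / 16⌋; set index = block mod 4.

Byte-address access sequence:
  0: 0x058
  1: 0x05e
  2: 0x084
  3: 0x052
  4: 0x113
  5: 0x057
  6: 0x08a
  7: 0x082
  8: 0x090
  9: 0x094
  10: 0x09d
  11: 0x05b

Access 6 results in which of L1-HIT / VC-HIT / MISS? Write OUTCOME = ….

#0 0x58→b5/s1 MISS; vc=[]
#1 0x5e→b5/s1 L1-HIT; vc=[]
#2 0x84→b8/s0 MISS; vc=[]
#3 0x52→b5/s1 L1-HIT; vc=[]
#4 0x113→b17/s1 MISS; vc=[5]
#5 0x57→b5/s1 VC-HIT; vc=[17]
#6 0x8a→b8/s0 L1-HIT; vc=[17]
#7 0x82→b8/s0 L1-HIT; vc=[17]
#8 0x90→b9/s1 MISS; vc=[17,5]
#9 0x94→b9/s1 L1-HIT; vc=[17,5]
#10 0x9d→b9/s1 L1-HIT; vc=[17,5]
#11 0x5b→b5/s1 VC-HIT; vc=[17,9]

OUTCOME = L1-HIT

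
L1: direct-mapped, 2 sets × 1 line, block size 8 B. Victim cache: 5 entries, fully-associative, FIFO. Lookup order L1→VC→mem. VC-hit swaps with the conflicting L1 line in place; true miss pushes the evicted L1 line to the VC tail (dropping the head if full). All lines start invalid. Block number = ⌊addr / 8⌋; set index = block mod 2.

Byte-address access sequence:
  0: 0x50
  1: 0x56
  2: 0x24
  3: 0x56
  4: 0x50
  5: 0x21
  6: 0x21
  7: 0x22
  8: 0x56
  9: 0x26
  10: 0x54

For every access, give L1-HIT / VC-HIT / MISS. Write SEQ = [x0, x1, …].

0: 0x50 (blk 10, set 0) → MISS  vc=[]
1: 0x56 (blk 10, set 0) → L1-HIT  vc=[]
2: 0x24 (blk 4, set 0) → MISS  vc=[10]
3: 0x56 (blk 10, set 0) → VC-HIT  vc=[4]
4: 0x50 (blk 10, set 0) → L1-HIT  vc=[4]
5: 0x21 (blk 4, set 0) → VC-HIT  vc=[10]
6: 0x21 (blk 4, set 0) → L1-HIT  vc=[10]
7: 0x22 (blk 4, set 0) → L1-HIT  vc=[10]
8: 0x56 (blk 10, set 0) → VC-HIT  vc=[4]
9: 0x26 (blk 4, set 0) → VC-HIT  vc=[10]
10: 0x54 (blk 10, set 0) → VC-HIT  vc=[4]

SEQ = [MISS, L1-HIT, MISS, VC-HIT, L1-HIT, VC-HIT, L1-HIT, L1-HIT, VC-HIT, VC-HIT, VC-HIT]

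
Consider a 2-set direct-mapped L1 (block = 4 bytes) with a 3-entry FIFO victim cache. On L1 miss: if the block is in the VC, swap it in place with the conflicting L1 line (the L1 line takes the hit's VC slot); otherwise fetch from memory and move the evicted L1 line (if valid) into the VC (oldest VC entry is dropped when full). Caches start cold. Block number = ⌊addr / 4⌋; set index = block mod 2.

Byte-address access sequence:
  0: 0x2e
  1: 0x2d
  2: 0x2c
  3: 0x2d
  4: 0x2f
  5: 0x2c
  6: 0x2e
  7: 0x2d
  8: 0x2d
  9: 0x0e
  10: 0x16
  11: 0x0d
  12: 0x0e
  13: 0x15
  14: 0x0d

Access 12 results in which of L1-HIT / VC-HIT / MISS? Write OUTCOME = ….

OUTCOME = L1-HIT

  [0] addr=0x2e blk=11 s=1: MISS | VC []
  [1] addr=0x2d blk=11 s=1: L1-HIT | VC []
  [2] addr=0x2c blk=11 s=1: L1-HIT | VC []
  [3] addr=0x2d blk=11 s=1: L1-HIT | VC []
  [4] addr=0x2f blk=11 s=1: L1-HIT | VC []
  [5] addr=0x2c blk=11 s=1: L1-HIT | VC []
  [6] addr=0x2e blk=11 s=1: L1-HIT | VC []
  [7] addr=0x2d blk=11 s=1: L1-HIT | VC []
  [8] addr=0x2d blk=11 s=1: L1-HIT | VC []
  [9] addr=0xe blk=3 s=1: MISS | VC [11]
  [10] addr=0x16 blk=5 s=1: MISS | VC [11, 3]
  [11] addr=0xd blk=3 s=1: VC-HIT | VC [11, 5]
  [12] addr=0xe blk=3 s=1: L1-HIT | VC [11, 5]
  [13] addr=0x15 blk=5 s=1: VC-HIT | VC [11, 3]
  [14] addr=0xd blk=3 s=1: VC-HIT | VC [11, 5]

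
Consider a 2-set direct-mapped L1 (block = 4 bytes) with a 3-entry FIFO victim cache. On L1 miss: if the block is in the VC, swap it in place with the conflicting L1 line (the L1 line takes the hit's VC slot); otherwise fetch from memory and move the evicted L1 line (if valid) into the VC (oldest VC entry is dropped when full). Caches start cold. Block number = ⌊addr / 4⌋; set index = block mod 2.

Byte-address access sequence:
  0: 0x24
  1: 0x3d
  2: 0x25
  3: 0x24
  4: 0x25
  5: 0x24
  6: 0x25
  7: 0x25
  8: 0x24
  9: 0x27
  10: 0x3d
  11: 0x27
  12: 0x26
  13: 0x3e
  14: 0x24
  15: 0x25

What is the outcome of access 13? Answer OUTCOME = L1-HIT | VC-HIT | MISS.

  [0] addr=0x24 blk=9 s=1: MISS | VC []
  [1] addr=0x3d blk=15 s=1: MISS | VC [9]
  [2] addr=0x25 blk=9 s=1: VC-HIT | VC [15]
  [3] addr=0x24 blk=9 s=1: L1-HIT | VC [15]
  [4] addr=0x25 blk=9 s=1: L1-HIT | VC [15]
  [5] addr=0x24 blk=9 s=1: L1-HIT | VC [15]
  [6] addr=0x25 blk=9 s=1: L1-HIT | VC [15]
  [7] addr=0x25 blk=9 s=1: L1-HIT | VC [15]
  [8] addr=0x24 blk=9 s=1: L1-HIT | VC [15]
  [9] addr=0x27 blk=9 s=1: L1-HIT | VC [15]
  [10] addr=0x3d blk=15 s=1: VC-HIT | VC [9]
  [11] addr=0x27 blk=9 s=1: VC-HIT | VC [15]
  [12] addr=0x26 blk=9 s=1: L1-HIT | VC [15]
  [13] addr=0x3e blk=15 s=1: VC-HIT | VC [9]
  [14] addr=0x24 blk=9 s=1: VC-HIT | VC [15]
  [15] addr=0x25 blk=9 s=1: L1-HIT | VC [15]

OUTCOME = VC-HIT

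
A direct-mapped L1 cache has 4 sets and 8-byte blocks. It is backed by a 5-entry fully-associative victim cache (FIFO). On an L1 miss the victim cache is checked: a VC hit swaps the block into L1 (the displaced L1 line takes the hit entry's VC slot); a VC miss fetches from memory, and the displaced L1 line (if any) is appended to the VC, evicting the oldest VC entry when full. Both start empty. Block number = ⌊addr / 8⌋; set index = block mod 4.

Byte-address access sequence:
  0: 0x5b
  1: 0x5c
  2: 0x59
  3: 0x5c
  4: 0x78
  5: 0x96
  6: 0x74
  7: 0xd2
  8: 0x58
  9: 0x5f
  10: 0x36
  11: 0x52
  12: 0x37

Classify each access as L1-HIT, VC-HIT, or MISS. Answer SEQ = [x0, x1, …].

SEQ = [MISS, L1-HIT, L1-HIT, L1-HIT, MISS, MISS, MISS, MISS, VC-HIT, L1-HIT, MISS, MISS, VC-HIT]

  [0] addr=0x5b blk=11 s=3: MISS | VC []
  [1] addr=0x5c blk=11 s=3: L1-HIT | VC []
  [2] addr=0x59 blk=11 s=3: L1-HIT | VC []
  [3] addr=0x5c blk=11 s=3: L1-HIT | VC []
  [4] addr=0x78 blk=15 s=3: MISS | VC [11]
  [5] addr=0x96 blk=18 s=2: MISS | VC [11]
  [6] addr=0x74 blk=14 s=2: MISS | VC [11, 18]
  [7] addr=0xd2 blk=26 s=2: MISS | VC [11, 18, 14]
  [8] addr=0x58 blk=11 s=3: VC-HIT | VC [15, 18, 14]
  [9] addr=0x5f blk=11 s=3: L1-HIT | VC [15, 18, 14]
  [10] addr=0x36 blk=6 s=2: MISS | VC [15, 18, 14, 26]
  [11] addr=0x52 blk=10 s=2: MISS | VC [15, 18, 14, 26, 6]
  [12] addr=0x37 blk=6 s=2: VC-HIT | VC [15, 18, 14, 26, 10]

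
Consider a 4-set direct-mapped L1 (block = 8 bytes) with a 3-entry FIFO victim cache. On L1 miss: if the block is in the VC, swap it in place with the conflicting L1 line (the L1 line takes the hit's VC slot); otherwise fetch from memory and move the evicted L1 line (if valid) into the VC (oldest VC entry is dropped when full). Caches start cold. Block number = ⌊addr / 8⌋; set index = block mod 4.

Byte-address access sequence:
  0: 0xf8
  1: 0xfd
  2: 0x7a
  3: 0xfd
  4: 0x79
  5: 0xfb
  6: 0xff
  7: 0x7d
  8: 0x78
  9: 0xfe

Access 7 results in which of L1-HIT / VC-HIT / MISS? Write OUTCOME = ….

OUTCOME = VC-HIT

0: 0xf8 (blk 31, set 3) → MISS  vc=[]
1: 0xfd (blk 31, set 3) → L1-HIT  vc=[]
2: 0x7a (blk 15, set 3) → MISS  vc=[31]
3: 0xfd (blk 31, set 3) → VC-HIT  vc=[15]
4: 0x79 (blk 15, set 3) → VC-HIT  vc=[31]
5: 0xfb (blk 31, set 3) → VC-HIT  vc=[15]
6: 0xff (blk 31, set 3) → L1-HIT  vc=[15]
7: 0x7d (blk 15, set 3) → VC-HIT  vc=[31]
8: 0x78 (blk 15, set 3) → L1-HIT  vc=[31]
9: 0xfe (blk 31, set 3) → VC-HIT  vc=[15]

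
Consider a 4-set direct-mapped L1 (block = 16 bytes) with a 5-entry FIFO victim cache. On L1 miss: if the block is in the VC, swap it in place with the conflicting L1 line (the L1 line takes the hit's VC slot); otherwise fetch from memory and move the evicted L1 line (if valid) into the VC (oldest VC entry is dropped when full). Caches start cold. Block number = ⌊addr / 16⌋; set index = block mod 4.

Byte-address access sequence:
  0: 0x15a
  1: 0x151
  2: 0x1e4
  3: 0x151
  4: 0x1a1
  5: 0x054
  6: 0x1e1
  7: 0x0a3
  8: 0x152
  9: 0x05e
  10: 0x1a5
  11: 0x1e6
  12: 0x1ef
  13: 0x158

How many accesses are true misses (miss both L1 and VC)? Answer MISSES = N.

  [0] addr=0x15a blk=21 s=1: MISS | VC []
  [1] addr=0x151 blk=21 s=1: L1-HIT | VC []
  [2] addr=0x1e4 blk=30 s=2: MISS | VC []
  [3] addr=0x151 blk=21 s=1: L1-HIT | VC []
  [4] addr=0x1a1 blk=26 s=2: MISS | VC [30]
  [5] addr=0x54 blk=5 s=1: MISS | VC [30, 21]
  [6] addr=0x1e1 blk=30 s=2: VC-HIT | VC [26, 21]
  [7] addr=0xa3 blk=10 s=2: MISS | VC [26, 21, 30]
  [8] addr=0x152 blk=21 s=1: VC-HIT | VC [26, 5, 30]
  [9] addr=0x5e blk=5 s=1: VC-HIT | VC [26, 21, 30]
  [10] addr=0x1a5 blk=26 s=2: VC-HIT | VC [10, 21, 30]
  [11] addr=0x1e6 blk=30 s=2: VC-HIT | VC [10, 21, 26]
  [12] addr=0x1ef blk=30 s=2: L1-HIT | VC [10, 21, 26]
  [13] addr=0x158 blk=21 s=1: VC-HIT | VC [10, 5, 26]

MISSES = 5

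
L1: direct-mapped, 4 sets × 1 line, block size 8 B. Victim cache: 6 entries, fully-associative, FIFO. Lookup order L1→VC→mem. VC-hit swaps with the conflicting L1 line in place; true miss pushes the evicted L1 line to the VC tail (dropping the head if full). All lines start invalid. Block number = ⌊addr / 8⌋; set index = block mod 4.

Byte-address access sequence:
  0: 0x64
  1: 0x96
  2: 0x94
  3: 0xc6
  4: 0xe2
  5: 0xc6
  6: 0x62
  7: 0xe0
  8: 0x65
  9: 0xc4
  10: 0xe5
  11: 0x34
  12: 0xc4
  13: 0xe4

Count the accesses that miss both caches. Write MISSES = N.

  [0] addr=0x64 blk=12 s=0: MISS | VC []
  [1] addr=0x96 blk=18 s=2: MISS | VC []
  [2] addr=0x94 blk=18 s=2: L1-HIT | VC []
  [3] addr=0xc6 blk=24 s=0: MISS | VC [12]
  [4] addr=0xe2 blk=28 s=0: MISS | VC [12, 24]
  [5] addr=0xc6 blk=24 s=0: VC-HIT | VC [12, 28]
  [6] addr=0x62 blk=12 s=0: VC-HIT | VC [24, 28]
  [7] addr=0xe0 blk=28 s=0: VC-HIT | VC [24, 12]
  [8] addr=0x65 blk=12 s=0: VC-HIT | VC [24, 28]
  [9] addr=0xc4 blk=24 s=0: VC-HIT | VC [12, 28]
  [10] addr=0xe5 blk=28 s=0: VC-HIT | VC [12, 24]
  [11] addr=0x34 blk=6 s=2: MISS | VC [12, 24, 18]
  [12] addr=0xc4 blk=24 s=0: VC-HIT | VC [12, 28, 18]
  [13] addr=0xe4 blk=28 s=0: VC-HIT | VC [12, 24, 18]

MISSES = 5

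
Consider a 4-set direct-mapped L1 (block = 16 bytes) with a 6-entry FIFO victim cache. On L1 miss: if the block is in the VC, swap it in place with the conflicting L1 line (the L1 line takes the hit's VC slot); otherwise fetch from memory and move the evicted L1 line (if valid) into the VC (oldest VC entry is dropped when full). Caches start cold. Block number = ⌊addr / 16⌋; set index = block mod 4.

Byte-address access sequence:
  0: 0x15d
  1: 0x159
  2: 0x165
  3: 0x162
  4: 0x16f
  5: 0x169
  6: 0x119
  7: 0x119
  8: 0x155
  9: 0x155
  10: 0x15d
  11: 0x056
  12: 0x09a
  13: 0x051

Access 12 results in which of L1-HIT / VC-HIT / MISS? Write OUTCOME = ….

0: 0x15d (blk 21, set 1) → MISS  vc=[]
1: 0x159 (blk 21, set 1) → L1-HIT  vc=[]
2: 0x165 (blk 22, set 2) → MISS  vc=[]
3: 0x162 (blk 22, set 2) → L1-HIT  vc=[]
4: 0x16f (blk 22, set 2) → L1-HIT  vc=[]
5: 0x169 (blk 22, set 2) → L1-HIT  vc=[]
6: 0x119 (blk 17, set 1) → MISS  vc=[21]
7: 0x119 (blk 17, set 1) → L1-HIT  vc=[21]
8: 0x155 (blk 21, set 1) → VC-HIT  vc=[17]
9: 0x155 (blk 21, set 1) → L1-HIT  vc=[17]
10: 0x15d (blk 21, set 1) → L1-HIT  vc=[17]
11: 0x56 (blk 5, set 1) → MISS  vc=[17, 21]
12: 0x9a (blk 9, set 1) → MISS  vc=[17, 21, 5]
13: 0x51 (blk 5, set 1) → VC-HIT  vc=[17, 21, 9]

OUTCOME = MISS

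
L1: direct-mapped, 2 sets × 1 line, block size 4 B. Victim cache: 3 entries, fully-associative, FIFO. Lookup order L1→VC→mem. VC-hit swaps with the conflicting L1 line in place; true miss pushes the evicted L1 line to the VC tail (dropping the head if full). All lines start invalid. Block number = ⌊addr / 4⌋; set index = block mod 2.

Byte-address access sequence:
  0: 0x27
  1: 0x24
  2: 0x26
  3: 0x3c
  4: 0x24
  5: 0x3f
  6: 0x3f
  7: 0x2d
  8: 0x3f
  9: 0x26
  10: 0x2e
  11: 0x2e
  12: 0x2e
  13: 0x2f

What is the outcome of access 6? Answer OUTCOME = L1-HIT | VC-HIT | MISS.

  [0] addr=0x27 blk=9 s=1: MISS | VC []
  [1] addr=0x24 blk=9 s=1: L1-HIT | VC []
  [2] addr=0x26 blk=9 s=1: L1-HIT | VC []
  [3] addr=0x3c blk=15 s=1: MISS | VC [9]
  [4] addr=0x24 blk=9 s=1: VC-HIT | VC [15]
  [5] addr=0x3f blk=15 s=1: VC-HIT | VC [9]
  [6] addr=0x3f blk=15 s=1: L1-HIT | VC [9]
  [7] addr=0x2d blk=11 s=1: MISS | VC [9, 15]
  [8] addr=0x3f blk=15 s=1: VC-HIT | VC [9, 11]
  [9] addr=0x26 blk=9 s=1: VC-HIT | VC [15, 11]
  [10] addr=0x2e blk=11 s=1: VC-HIT | VC [15, 9]
  [11] addr=0x2e blk=11 s=1: L1-HIT | VC [15, 9]
  [12] addr=0x2e blk=11 s=1: L1-HIT | VC [15, 9]
  [13] addr=0x2f blk=11 s=1: L1-HIT | VC [15, 9]

OUTCOME = L1-HIT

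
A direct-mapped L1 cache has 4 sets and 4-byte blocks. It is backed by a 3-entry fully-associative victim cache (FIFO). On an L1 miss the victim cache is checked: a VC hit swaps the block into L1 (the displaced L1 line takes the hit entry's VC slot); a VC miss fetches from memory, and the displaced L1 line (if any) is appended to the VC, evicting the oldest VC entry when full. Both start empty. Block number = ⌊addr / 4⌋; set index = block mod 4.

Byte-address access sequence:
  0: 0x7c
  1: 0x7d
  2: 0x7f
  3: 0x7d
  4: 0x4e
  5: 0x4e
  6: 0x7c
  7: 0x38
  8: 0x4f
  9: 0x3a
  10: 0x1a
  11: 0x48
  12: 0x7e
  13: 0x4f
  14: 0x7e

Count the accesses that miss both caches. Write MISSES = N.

0: 0x7c (blk 31, set 3) → MISS  vc=[]
1: 0x7d (blk 31, set 3) → L1-HIT  vc=[]
2: 0x7f (blk 31, set 3) → L1-HIT  vc=[]
3: 0x7d (blk 31, set 3) → L1-HIT  vc=[]
4: 0x4e (blk 19, set 3) → MISS  vc=[31]
5: 0x4e (blk 19, set 3) → L1-HIT  vc=[31]
6: 0x7c (blk 31, set 3) → VC-HIT  vc=[19]
7: 0x38 (blk 14, set 2) → MISS  vc=[19]
8: 0x4f (blk 19, set 3) → VC-HIT  vc=[31]
9: 0x3a (blk 14, set 2) → L1-HIT  vc=[31]
10: 0x1a (blk 6, set 2) → MISS  vc=[31, 14]
11: 0x48 (blk 18, set 2) → MISS  vc=[31, 14, 6]
12: 0x7e (blk 31, set 3) → VC-HIT  vc=[19, 14, 6]
13: 0x4f (blk 19, set 3) → VC-HIT  vc=[31, 14, 6]
14: 0x7e (blk 31, set 3) → VC-HIT  vc=[19, 14, 6]

MISSES = 5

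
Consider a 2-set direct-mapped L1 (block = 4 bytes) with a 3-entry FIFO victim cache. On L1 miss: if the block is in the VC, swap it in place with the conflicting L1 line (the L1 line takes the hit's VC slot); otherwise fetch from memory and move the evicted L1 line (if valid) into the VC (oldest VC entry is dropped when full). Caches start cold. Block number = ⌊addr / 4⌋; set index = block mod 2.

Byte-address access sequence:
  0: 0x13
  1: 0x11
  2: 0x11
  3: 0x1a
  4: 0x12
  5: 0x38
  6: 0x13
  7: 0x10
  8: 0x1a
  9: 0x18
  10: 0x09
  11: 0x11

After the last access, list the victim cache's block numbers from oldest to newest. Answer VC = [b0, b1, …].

0: 0x13 (blk 4, set 0) → MISS  vc=[]
1: 0x11 (blk 4, set 0) → L1-HIT  vc=[]
2: 0x11 (blk 4, set 0) → L1-HIT  vc=[]
3: 0x1a (blk 6, set 0) → MISS  vc=[4]
4: 0x12 (blk 4, set 0) → VC-HIT  vc=[6]
5: 0x38 (blk 14, set 0) → MISS  vc=[6, 4]
6: 0x13 (blk 4, set 0) → VC-HIT  vc=[6, 14]
7: 0x10 (blk 4, set 0) → L1-HIT  vc=[6, 14]
8: 0x1a (blk 6, set 0) → VC-HIT  vc=[4, 14]
9: 0x18 (blk 6, set 0) → L1-HIT  vc=[4, 14]
10: 0x9 (blk 2, set 0) → MISS  vc=[4, 14, 6]
11: 0x11 (blk 4, set 0) → VC-HIT  vc=[2, 14, 6]

VC = [2, 14, 6]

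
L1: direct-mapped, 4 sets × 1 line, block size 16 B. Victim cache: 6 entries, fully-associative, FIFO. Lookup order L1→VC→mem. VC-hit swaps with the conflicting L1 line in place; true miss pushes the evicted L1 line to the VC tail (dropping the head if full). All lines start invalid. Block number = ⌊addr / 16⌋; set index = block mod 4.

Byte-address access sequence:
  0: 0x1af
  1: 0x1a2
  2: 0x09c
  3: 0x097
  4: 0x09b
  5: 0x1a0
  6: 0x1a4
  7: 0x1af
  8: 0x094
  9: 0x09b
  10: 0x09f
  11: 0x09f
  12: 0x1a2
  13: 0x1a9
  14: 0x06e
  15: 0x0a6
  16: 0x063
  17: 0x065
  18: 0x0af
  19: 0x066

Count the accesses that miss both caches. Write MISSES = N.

#0 0x1af→b26/s2 MISS; vc=[]
#1 0x1a2→b26/s2 L1-HIT; vc=[]
#2 0x9c→b9/s1 MISS; vc=[]
#3 0x97→b9/s1 L1-HIT; vc=[]
#4 0x9b→b9/s1 L1-HIT; vc=[]
#5 0x1a0→b26/s2 L1-HIT; vc=[]
#6 0x1a4→b26/s2 L1-HIT; vc=[]
#7 0x1af→b26/s2 L1-HIT; vc=[]
#8 0x94→b9/s1 L1-HIT; vc=[]
#9 0x9b→b9/s1 L1-HIT; vc=[]
#10 0x9f→b9/s1 L1-HIT; vc=[]
#11 0x9f→b9/s1 L1-HIT; vc=[]
#12 0x1a2→b26/s2 L1-HIT; vc=[]
#13 0x1a9→b26/s2 L1-HIT; vc=[]
#14 0x6e→b6/s2 MISS; vc=[26]
#15 0xa6→b10/s2 MISS; vc=[26,6]
#16 0x63→b6/s2 VC-HIT; vc=[26,10]
#17 0x65→b6/s2 L1-HIT; vc=[26,10]
#18 0xaf→b10/s2 VC-HIT; vc=[26,6]
#19 0x66→b6/s2 VC-HIT; vc=[26,10]

MISSES = 4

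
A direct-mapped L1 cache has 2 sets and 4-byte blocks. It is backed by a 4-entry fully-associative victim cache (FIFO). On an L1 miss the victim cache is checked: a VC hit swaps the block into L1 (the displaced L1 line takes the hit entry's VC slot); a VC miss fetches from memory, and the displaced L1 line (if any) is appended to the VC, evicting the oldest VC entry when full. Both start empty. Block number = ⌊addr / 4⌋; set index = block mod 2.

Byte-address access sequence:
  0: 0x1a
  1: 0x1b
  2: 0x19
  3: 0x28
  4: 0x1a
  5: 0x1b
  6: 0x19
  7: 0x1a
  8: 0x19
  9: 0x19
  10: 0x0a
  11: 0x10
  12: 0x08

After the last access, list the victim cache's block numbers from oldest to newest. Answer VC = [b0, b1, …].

VC = [10, 6, 4]

0: 0x1a (blk 6, set 0) → MISS  vc=[]
1: 0x1b (blk 6, set 0) → L1-HIT  vc=[]
2: 0x19 (blk 6, set 0) → L1-HIT  vc=[]
3: 0x28 (blk 10, set 0) → MISS  vc=[6]
4: 0x1a (blk 6, set 0) → VC-HIT  vc=[10]
5: 0x1b (blk 6, set 0) → L1-HIT  vc=[10]
6: 0x19 (blk 6, set 0) → L1-HIT  vc=[10]
7: 0x1a (blk 6, set 0) → L1-HIT  vc=[10]
8: 0x19 (blk 6, set 0) → L1-HIT  vc=[10]
9: 0x19 (blk 6, set 0) → L1-HIT  vc=[10]
10: 0xa (blk 2, set 0) → MISS  vc=[10, 6]
11: 0x10 (blk 4, set 0) → MISS  vc=[10, 6, 2]
12: 0x8 (blk 2, set 0) → VC-HIT  vc=[10, 6, 4]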